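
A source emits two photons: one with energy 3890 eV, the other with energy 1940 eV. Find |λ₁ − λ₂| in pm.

320 pm

Using λ = hc/E: λ₁ = 3.187 × 10^-10 m, λ₂ = 6.391 × 10^-10 m.
|Δλ| = |3.187 × 10^-10 − 6.391 × 10^-10| = 3.20 × 10^-10 m = 320 pm.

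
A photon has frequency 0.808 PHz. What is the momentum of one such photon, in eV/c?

3.34 eV/c

(h = 6.62607015e-34 J·s, c = 2.99792458e8 m/s, 1 eV = 1.602176634e-19 J.)
First convert: f = 0.808 PHz = 8.08e14 Hz.
The photon relation is p = hf/c, giving p = 1.786e-27 kg·m/s.
Converting to eV/c: p = 3.342 eV/c ≈ 3.34 eV/c.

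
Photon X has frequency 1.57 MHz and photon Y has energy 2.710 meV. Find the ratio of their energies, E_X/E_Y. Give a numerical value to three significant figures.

E_X = 1.040 × 10^-27 J (from frequency = 1.57 MHz, via E = hf).
E_Y = 4.342 × 10^-22 J (from energy = 2.710 meV, via E given directly).
Ratio = 1.040 × 10^-27 / 4.342 × 10^-22 = 2.40 × 10^-6.

2.40 × 10^-6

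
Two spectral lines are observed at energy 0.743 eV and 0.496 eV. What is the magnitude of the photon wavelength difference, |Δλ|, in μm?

Using λ = hc/E: λ₁ = 1.669e-6 m, λ₂ = 2.500e-6 m.
|Δλ| = |1.669e-6 − 2.500e-6| = 8.31e-7 m = 0.831 μm.

0.831 μm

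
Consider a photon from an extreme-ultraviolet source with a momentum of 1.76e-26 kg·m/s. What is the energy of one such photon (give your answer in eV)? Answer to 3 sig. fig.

32.9 eV

Use c = 2.99792458e8 m/s, 1 eV = 1.602176634e-19 J.
For a photon E = pc, so E = 5.276e-18 J.
Converting to eV: E = 32.93 eV ≈ 32.9 eV.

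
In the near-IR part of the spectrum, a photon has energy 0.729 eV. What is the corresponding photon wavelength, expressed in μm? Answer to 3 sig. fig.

Convert to SI: E = 0.729 eV = 1.1680·10^-19 J.
The photon relation is λ = hc/E, giving λ = 1.701·10^-6 m.
Converting to μm: λ = 1.701 μm ≈ 1.70 μm.

1.70 μm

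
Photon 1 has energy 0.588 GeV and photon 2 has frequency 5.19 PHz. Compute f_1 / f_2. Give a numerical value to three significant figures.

2.74e7

f_1 = 1.422e23 Hz (from energy = 0.588 GeV, via f = E/h).
f_2 = 5.190e15 Hz (from frequency = 5.19 PHz, via f given directly).
Ratio = 1.422e23 / 5.190e15 = 2.74e7.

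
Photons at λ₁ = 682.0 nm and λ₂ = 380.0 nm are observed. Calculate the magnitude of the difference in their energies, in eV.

1.44 eV

Using E = hc/λ: E₁ = 2.9127 × 10^-19 J, E₂ = 5.2275 × 10^-19 J.
|ΔE| = |2.9127 × 10^-19 − 5.2275 × 10^-19| = 2.31 × 10^-19 J = 1.44 eV.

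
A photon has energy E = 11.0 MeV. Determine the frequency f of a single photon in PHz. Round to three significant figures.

Use h = 6.62607015·10^-34 J·s, 1 eV = 1.602176634·10^-19 J.
In SI units: E = 11.0 MeV = 1.7624·10^-12 J.
The photon relation is f = E/h, giving f = 2.660·10^21 Hz.
Converting to PHz: f = 2.660·10^6 PHz ≈ 2.66·10^6 PHz.

2.66·10^6 PHz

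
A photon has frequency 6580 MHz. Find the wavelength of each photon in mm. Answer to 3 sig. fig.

45.6 mm

Take c = 2.99792458 × 10^8 m/s.
In SI units: f = 6580 MHz = 6.58 × 10^9 Hz.
The photon relation is λ = c/f, giving λ = 0.04556 m.
Converting to mm: λ = 45.56 mm ≈ 45.6 mm.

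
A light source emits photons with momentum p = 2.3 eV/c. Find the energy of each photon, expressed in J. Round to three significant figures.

3.69 × 10^-19 J

Take c = 2.99792458 × 10^8 m/s, 1 eV = 1.602176634 × 10^-19 J.
In SI units: p = 2.3 eV/c = 1.2292 × 10^-27 kg·m/s.
Apply E = pc: E = 3.685 × 10^-19 J.
So E ≈ 3.69 × 10^-19 J.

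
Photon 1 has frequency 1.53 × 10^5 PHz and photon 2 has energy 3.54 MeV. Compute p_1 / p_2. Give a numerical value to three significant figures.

0.179

p_1 = 3.382 × 10^-22 kg·m/s (from frequency = 1.53 × 10^5 PHz, via p = hf/c).
p_2 = 1.892 × 10^-21 kg·m/s (from energy = 3.54 MeV, via p = E/c).
Ratio = 3.382 × 10^-22 / 1.892 × 10^-21 = 0.179.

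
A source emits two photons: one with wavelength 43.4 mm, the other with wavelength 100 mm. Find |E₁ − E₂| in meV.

0.0162 meV

Using E = hc/λ: E₁ = 4.577e-24 J, E₂ = 1.986e-24 J.
|ΔE| = |4.577e-24 − 1.986e-24| = 2.59e-24 J = 0.0162 meV.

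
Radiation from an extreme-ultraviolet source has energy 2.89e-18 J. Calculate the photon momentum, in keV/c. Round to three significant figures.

0.0180 keV/c

For a photon p = E/c, so p = 9.640e-27 kg·m/s.
Converting to keV/c: p = 0.01804 keV/c ≈ 0.0180 keV/c.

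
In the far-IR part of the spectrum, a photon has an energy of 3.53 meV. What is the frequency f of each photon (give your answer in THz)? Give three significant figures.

Convert to SI: E = 3.53 meV = 5.6557e-22 J.
Since f = E/h for a photon, f = 8.536e11 Hz.
Converting to THz: f = 0.8536 THz ≈ 0.854 THz.

0.854 THz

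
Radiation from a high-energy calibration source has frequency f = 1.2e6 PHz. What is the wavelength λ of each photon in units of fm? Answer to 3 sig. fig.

Use c = 2.99792458e8 m/s.
Convert to SI: f = 1.2e6 PHz = 1.2e21 Hz.
For a photon λ = c/f, so λ = 2.498e-13 m.
Converting to fm: λ = 249.8 fm ≈ 250 fm.

250 fm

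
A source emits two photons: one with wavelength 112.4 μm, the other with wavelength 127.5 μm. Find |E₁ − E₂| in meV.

Using E = hc/λ: E₁ = 1.7673 × 10^-21 J, E₂ = 1.5580 × 10^-21 J.
|ΔE| = |1.7673 × 10^-21 − 1.5580 × 10^-21| = 2.09 × 10^-22 J = 1.31 meV.

1.31 meV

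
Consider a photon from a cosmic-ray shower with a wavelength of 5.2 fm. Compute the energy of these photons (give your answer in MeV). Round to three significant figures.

Use h = 6.62607015e-34 J·s, c = 2.99792458e8 m/s, 1 eV = 1.602176634e-19 J.
First convert: λ = 5.2 fm = 5.2e-15 m.
For a photon E = hc/λ, so E = 3.820e-11 J.
Converting to MeV: E = 238.4 MeV ≈ 238 MeV.

238 MeV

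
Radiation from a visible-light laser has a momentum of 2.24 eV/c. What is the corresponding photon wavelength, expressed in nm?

554 nm

Convert to SI: p = 2.24 eV/c = 1.1971e-27 kg·m/s.
Apply λ = h/p: λ = 5.535e-7 m.
Converting to nm: λ = 553.5 nm ≈ 554 nm.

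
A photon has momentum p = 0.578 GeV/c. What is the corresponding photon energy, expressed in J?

Use c = 2.99792458 × 10^8 m/s, 1 eV = 1.602176634 × 10^-19 J.
Convert to SI: p = 0.578 GeV/c = 3.0890 × 10^-19 kg·m/s.
Since E = pc for a photon, E = 9.261 × 10^-11 J.
So E ≈ 9.26 × 10^-11 J.

9.26 × 10^-11 J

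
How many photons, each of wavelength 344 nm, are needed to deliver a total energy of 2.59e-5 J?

Per-photon energy: E = 5.775e-19 J (from wavelength = 344 nm).
N = E_total / E_photon = 2.59e-5 J / 5.775e-19 J = 4.49e13.

4.49e13 photons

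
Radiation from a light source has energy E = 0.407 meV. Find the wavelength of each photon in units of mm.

Convert to SI: E = 0.407 meV = 6.5209 × 10^-23 J.
Apply λ = hc/E: λ = 0.003046 m.
Converting to mm: λ = 3.046 mm ≈ 3.05 mm.

3.05 mm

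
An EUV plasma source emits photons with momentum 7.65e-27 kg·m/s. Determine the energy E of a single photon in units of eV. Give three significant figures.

(c = 2.99792458e8 m/s, 1 eV = 1.602176634e-19 J.)
The photon relation is E = pc, giving E = 2.293e-18 J.
Converting to eV: E = 14.31 eV ≈ 14.3 eV.

14.3 eV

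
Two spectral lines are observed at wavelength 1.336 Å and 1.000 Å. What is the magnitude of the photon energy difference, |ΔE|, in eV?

Using E = hc/λ: E₁ = 1.4869e-15 J, E₂ = 1.9864e-15 J.
|ΔE| = |1.4869e-15 − 1.9864e-15| = 5.00e-16 J = 3120 eV.

3120 eV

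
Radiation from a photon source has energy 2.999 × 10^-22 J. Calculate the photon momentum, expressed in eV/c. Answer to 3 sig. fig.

Take c = 2.99792458 × 10^8 m/s, 1 eV = 1.602176634 × 10^-19 J.
Since p = E/c for a photon, p = 1.000 × 10^-30 kg·m/s.
Converting to eV/c: p = 0.001872 eV/c ≈ 1.87 × 10^-3 eV/c.

1.87 × 10^-3 eV/c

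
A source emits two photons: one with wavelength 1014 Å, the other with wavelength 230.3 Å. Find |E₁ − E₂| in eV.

41.6 eV

Using E = hc/λ: E₁ = 1.9590e-18 J, E₂ = 8.6255e-18 J.
|ΔE| = |1.9590e-18 − 8.6255e-18| = 6.67e-18 J = 41.6 eV.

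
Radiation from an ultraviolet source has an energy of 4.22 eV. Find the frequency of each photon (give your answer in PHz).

Take h = 6.62607015e-34 J·s, 1 eV = 1.602176634e-19 J.
First convert: E = 4.22 eV = 6.7612e-19 J.
The photon relation is f = E/h, giving f = 1.020e15 Hz.
Converting to PHz: f = 1.020 PHz ≈ 1.02 PHz.

1.02 PHz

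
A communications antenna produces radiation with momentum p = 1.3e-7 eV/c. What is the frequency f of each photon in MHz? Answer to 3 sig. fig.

(h = 6.62607015e-34 J·s, c = 2.99792458e8 m/s, 1 eV = 1.602176634e-19 J.)
In SI units: p = 1.3e-7 eV/c = 6.9476e-35 kg·m/s.
Since f = pc/h for a photon, f = 3.143e7 Hz.
Converting to MHz: f = 31.43 MHz ≈ 31.4 MHz.

31.4 MHz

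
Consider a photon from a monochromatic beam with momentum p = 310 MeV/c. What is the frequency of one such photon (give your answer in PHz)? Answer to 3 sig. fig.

First convert: p = 310 MeV/c = 1.6567e-19 kg·m/s.
Since f = pc/h for a photon, f = 7.496e22 Hz.
Converting to PHz: f = 7.496e7 PHz ≈ 7.50e7 PHz.

7.50e7 PHz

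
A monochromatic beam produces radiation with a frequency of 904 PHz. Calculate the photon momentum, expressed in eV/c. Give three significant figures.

3740 eV/c

First convert: f = 904 PHz = 9.04e17 Hz.
Apply p = hf/c: p = 1.998e-24 kg·m/s.
Converting to eV/c: p = 3739 eV/c ≈ 3740 eV/c.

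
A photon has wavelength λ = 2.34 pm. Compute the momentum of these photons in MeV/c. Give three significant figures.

0.530 MeV/c

In SI units: λ = 2.34 pm = 2.34 × 10^-12 m.
Since p = h/λ for a photon, p = 2.832 × 10^-22 kg·m/s.
Converting to MeV/c: p = 0.5298 MeV/c ≈ 0.530 MeV/c.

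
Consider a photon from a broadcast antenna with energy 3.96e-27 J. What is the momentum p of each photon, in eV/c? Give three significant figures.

2.47e-8 eV/c

(c = 2.99792458e8 m/s, 1 eV = 1.602176634e-19 J.)
Since p = E/c for a photon, p = 1.321e-35 kg·m/s.
Converting to eV/c: p = 2.472e-8 eV/c ≈ 2.47e-8 eV/c.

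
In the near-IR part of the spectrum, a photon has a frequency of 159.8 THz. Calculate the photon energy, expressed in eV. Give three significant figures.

Convert to SI: f = 159.8 THz = 1.598 × 10^14 Hz.
Since E = hf for a photon, E = 1.059 × 10^-19 J.
Converting to eV: E = 0.6609 eV ≈ 0.661 eV.

0.661 eV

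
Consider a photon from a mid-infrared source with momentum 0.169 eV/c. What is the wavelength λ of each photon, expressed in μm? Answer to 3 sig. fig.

First convert: p = 0.169 eV/c = 9.0318 × 10^-29 kg·m/s.
For a photon λ = h/p, so λ = 7.336 × 10^-6 m.
Converting to μm: λ = 7.336 μm ≈ 7.34 μm.

7.34 μm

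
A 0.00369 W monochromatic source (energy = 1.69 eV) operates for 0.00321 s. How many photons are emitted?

4.37 × 10^13 photons

Total energy: E_total = P·t = 0.00369 × 0.00321 = 1.184 × 10^-5 J.
Per-photon energy: E = 2.708 × 10^-19 J.
N = E_total / E_photon = 4.37 × 10^13.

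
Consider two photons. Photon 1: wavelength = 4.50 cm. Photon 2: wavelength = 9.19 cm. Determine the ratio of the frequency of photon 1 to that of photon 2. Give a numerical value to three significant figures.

f_1 = 6.662 × 10^9 Hz (from wavelength = 4.50 cm, via f = c/λ).
f_2 = 3.262 × 10^9 Hz (from wavelength = 9.19 cm, via f = c/λ).
Ratio = 6.662 × 10^9 / 3.262 × 10^9 = 2.04.

2.04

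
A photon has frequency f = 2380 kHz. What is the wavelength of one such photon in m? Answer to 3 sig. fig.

In SI units: f = 2380 kHz = 2.38 × 10^6 Hz.
The photon relation is λ = c/f, giving λ = 126.0 m.
So λ ≈ 126 m.

126 m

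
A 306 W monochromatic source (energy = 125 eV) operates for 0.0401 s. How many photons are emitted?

6.13 × 10^17 photons

Total energy: E_total = P·t = 306 × 0.0401 = 12.27 J.
Per-photon energy: E = 2.003 × 10^-17 J.
N = E_total / E_photon = 6.13 × 10^17.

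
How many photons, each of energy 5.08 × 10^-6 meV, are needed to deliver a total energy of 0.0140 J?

1.72 × 10^25 photons

Per-photon energy: E = 8.139 × 10^-28 J (from energy = 5.08 × 10^-6 meV).
N = E_total / E_photon = 0.0140 J / 8.139 × 10^-28 J = 1.72 × 10^25.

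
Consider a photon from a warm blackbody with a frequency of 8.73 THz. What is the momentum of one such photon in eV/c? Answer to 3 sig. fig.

0.0361 eV/c

First convert: f = 8.73 THz = 8.73e12 Hz.
Apply p = hf/c: p = 1.930e-29 kg·m/s.
Converting to eV/c: p = 0.03610 eV/c ≈ 0.0361 eV/c.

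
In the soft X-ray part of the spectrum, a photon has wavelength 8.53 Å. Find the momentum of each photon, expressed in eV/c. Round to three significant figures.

(h = 6.62607015 × 10^-34 J·s, c = 2.99792458 × 10^8 m/s, 1 eV = 1.602176634 × 10^-19 J.)
First convert: λ = 8.53 Å = 8.53 × 10^-10 m.
The photon relation is p = h/λ, giving p = 7.768 × 10^-25 kg·m/s.
Converting to eV/c: p = 1454 eV/c ≈ 1450 eV/c.

1450 eV/c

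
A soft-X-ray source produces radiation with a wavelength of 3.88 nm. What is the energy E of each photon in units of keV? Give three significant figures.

(h = 6.62607015e-34 J·s, c = 2.99792458e8 m/s, 1 eV = 1.602176634e-19 J.)
In SI units: λ = 3.88 nm = 3.88e-9 m.
Since E = hc/λ for a photon, E = 5.120e-17 J.
Converting to keV: E = 0.3195 keV ≈ 0.320 keV.

0.320 keV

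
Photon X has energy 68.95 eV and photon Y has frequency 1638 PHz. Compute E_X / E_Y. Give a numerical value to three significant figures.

0.0102

E_X = 1.105e-17 J (from energy = 68.95 eV, via E given directly).
E_Y = 1.085e-15 J (from frequency = 1638 PHz, via E = hf).
Ratio = 1.105e-17 / 1.085e-15 = 0.0102.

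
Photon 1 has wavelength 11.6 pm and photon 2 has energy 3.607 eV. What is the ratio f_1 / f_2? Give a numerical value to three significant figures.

f_1 = 2.584 × 10^19 Hz (from wavelength = 11.6 pm, via f = c/λ).
f_2 = 8.722 × 10^14 Hz (from energy = 3.607 eV, via f = E/h).
Ratio = 2.584 × 10^19 / 8.722 × 10^14 = 2.96 × 10^4.

2.96 × 10^4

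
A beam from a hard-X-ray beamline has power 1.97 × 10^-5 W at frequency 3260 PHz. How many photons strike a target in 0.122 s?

1.11 × 10^9 photons

Total energy: E_total = P·t = 1.97 × 10^-5 × 0.122 = 2.403 × 10^-6 J.
Per-photon energy: E = 2.160 × 10^-15 J.
N = E_total / E_photon = 1.11 × 10^9.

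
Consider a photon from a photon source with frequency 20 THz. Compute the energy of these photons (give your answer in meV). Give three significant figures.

82.7 meV

Use h = 6.62607015e-34 J·s, 1 eV = 1.602176634e-19 J.
First convert: f = 20 THz = 2.0e13 Hz.
Since E = hf for a photon, E = 1.325e-20 J.
Converting to meV: E = 82.71 meV ≈ 82.7 meV.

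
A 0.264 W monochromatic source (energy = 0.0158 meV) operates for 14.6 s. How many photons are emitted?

Total energy: E_total = P·t = 0.264 × 14.6 = 3.854 J.
Per-photon energy: E = 2.531e-24 J.
N = E_total / E_photon = 1.52e24.

1.52e24 photons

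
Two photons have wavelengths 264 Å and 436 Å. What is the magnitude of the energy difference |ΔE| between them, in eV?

Using E = hc/λ: E₁ = 7.524e-18 J, E₂ = 4.556e-18 J.
|ΔE| = |7.524e-18 − 4.556e-18| = 2.97e-18 J = 18.5 eV.

18.5 eV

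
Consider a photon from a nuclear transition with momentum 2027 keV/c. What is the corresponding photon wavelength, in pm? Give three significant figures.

Take h = 6.62607015·10^-34 J·s, c = 2.99792458·10^8 m/s, 1 eV = 1.602176634·10^-19 J.
Convert to SI: p = 2027 keV/c = 1.0833·10^-21 kg·m/s.
The photon relation is λ = h/p, giving λ = 6.117·10^-13 m.
Converting to pm: λ = 0.6117 pm ≈ 0.612 pm.

0.612 pm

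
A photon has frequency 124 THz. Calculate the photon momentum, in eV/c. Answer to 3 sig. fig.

(h = 6.62607015e-34 J·s, c = 2.99792458e8 m/s, 1 eV = 1.602176634e-19 J.)
In SI units: f = 124 THz = 1.24e14 Hz.
The photon relation is p = hf/c, giving p = 2.741e-28 kg·m/s.
Converting to eV/c: p = 0.5128 eV/c ≈ 0.513 eV/c.

0.513 eV/c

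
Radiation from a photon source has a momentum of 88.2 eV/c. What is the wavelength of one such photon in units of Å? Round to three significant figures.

In SI units: p = 88.2 eV/c = 4.7137·10^-26 kg·m/s.
For a photon λ = h/p, so λ = 1.406·10^-8 m.
Converting to Å: λ = 140.6 Å ≈ 141 Å.

141 Å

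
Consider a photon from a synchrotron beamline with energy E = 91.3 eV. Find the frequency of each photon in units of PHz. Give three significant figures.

22.1 PHz

Take h = 6.62607015e-34 J·s, 1 eV = 1.602176634e-19 J.
Convert to SI: E = 91.3 eV = 1.4628e-17 J.
Apply f = E/h: f = 2.208e16 Hz.
Converting to PHz: f = 22.08 PHz ≈ 22.1 PHz.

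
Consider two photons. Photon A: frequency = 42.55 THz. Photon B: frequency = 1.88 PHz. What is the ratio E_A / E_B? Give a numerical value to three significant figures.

0.0226

E_A = 2.819 × 10^-20 J (from frequency = 42.55 THz, via E = hf).
E_B = 1.246 × 10^-18 J (from frequency = 1.88 PHz, via E = hf).
Ratio = 2.819 × 10^-20 / 1.246 × 10^-18 = 0.0226.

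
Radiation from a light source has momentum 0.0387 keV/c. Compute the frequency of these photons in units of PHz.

9.36 PHz

(h = 6.62607015e-34 J·s, c = 2.99792458e8 m/s, 1 eV = 1.602176634e-19 J.)
First convert: p = 0.0387 keV/c = 2.0682e-26 kg·m/s.
Apply f = pc/h: f = 9.358e15 Hz.
Converting to PHz: f = 9.358 PHz ≈ 9.36 PHz.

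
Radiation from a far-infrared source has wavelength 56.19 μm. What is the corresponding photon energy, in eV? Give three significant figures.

0.0221 eV

(h = 6.62607015 × 10^-34 J·s, c = 2.99792458 × 10^8 m/s, 1 eV = 1.602176634 × 10^-19 J.)
In SI units: λ = 56.19 μm = 5.619 × 10^-5 m.
For a photon E = hc/λ, so E = 3.535 × 10^-21 J.
Converting to eV: E = 0.02207 eV ≈ 0.0221 eV.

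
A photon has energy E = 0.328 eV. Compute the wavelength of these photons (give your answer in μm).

3.78 μm

Use h = 6.62607015 × 10^-34 J·s, c = 2.99792458 × 10^8 m/s, 1 eV = 1.602176634 × 10^-19 J.
Convert to SI: E = 0.328 eV = 5.2551 × 10^-20 J.
For a photon λ = hc/E, so λ = 3.780 × 10^-6 m.
Converting to μm: λ = 3.780 μm ≈ 3.78 μm.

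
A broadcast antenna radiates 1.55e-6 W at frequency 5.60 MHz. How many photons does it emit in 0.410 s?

Total energy: E_total = P·t = 1.55e-6 × 0.410 = 6.355e-7 J.
Per-photon energy: E = 3.711e-27 J.
N = E_total / E_photon = 1.71e20.

1.71e20 photons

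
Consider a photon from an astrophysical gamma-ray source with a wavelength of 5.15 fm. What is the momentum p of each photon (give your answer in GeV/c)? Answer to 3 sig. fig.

Use h = 6.62607015 × 10^-34 J·s, c = 2.99792458 × 10^8 m/s, 1 eV = 1.602176634 × 10^-19 J.
First convert: λ = 5.15 fm = 5.15 × 10^-15 m.
Since p = h/λ for a photon, p = 1.287 × 10^-19 kg·m/s.
Converting to GeV/c: p = 0.2407 GeV/c ≈ 0.241 GeV/c.

0.241 GeV/c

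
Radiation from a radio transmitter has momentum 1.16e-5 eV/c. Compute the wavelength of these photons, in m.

First convert: p = 1.16e-5 eV/c = 6.1994e-33 kg·m/s.
For a photon λ = h/p, so λ = 0.1069 m.
So λ ≈ 0.107 m.

0.107 m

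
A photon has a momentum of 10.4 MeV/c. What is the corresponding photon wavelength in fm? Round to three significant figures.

119 fm

(h = 6.62607015e-34 J·s, c = 2.99792458e8 m/s, 1 eV = 1.602176634e-19 J.)
In SI units: p = 10.4 MeV/c = 5.5581e-21 kg·m/s.
Apply λ = h/p: λ = 1.192e-13 m.
Converting to fm: λ = 119.2 fm ≈ 119 fm.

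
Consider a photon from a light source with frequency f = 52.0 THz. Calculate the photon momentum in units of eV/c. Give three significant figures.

0.215 eV/c

(h = 6.62607015 × 10^-34 J·s, c = 2.99792458 × 10^8 m/s, 1 eV = 1.602176634 × 10^-19 J.)
In SI units: f = 52.0 THz = 5.20 × 10^13 Hz.
For a photon p = hf/c, so p = 1.149 × 10^-28 kg·m/s.
Converting to eV/c: p = 0.2151 eV/c ≈ 0.215 eV/c.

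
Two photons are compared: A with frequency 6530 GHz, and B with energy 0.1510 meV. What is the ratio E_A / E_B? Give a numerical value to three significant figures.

179

E_A = 4.327e-21 J (from frequency = 6530 GHz, via E = hf).
E_B = 2.419e-23 J (from energy = 0.1510 meV, via E given directly).
Ratio = 4.327e-21 / 2.419e-23 = 179.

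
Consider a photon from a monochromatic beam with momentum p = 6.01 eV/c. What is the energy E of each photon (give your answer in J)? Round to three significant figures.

9.63·10^-19 J

Use c = 2.99792458·10^8 m/s, 1 eV = 1.602176634·10^-19 J.
Convert to SI: p = 6.01 eV/c = 3.2119·10^-27 kg·m/s.
Apply E = pc: E = 9.629·10^-19 J.
So E ≈ 9.63·10^-19 J.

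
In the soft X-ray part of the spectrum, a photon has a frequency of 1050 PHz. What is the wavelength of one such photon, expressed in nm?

First convert: f = 1050 PHz = 1.05e18 Hz.
For a photon λ = c/f, so λ = 2.855e-10 m.
Converting to nm: λ = 0.2855 nm ≈ 0.286 nm.

0.286 nm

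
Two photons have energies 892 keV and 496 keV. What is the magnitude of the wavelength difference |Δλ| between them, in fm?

1110 fm

Using λ = hc/E: λ₁ = 1.390·10^-12 m, λ₂ = 2.500·10^-12 m.
|Δλ| = |1.390·10^-12 − 2.500·10^-12| = 1.11·10^-12 m = 1110 fm.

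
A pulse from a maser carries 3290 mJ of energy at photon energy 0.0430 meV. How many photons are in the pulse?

4.78e23 photons

Per-photon energy: E = 6.889e-24 J (from energy = 0.0430 meV).
N = E_total / E_photon = 3.29 J / 6.889e-24 J = 4.78e23.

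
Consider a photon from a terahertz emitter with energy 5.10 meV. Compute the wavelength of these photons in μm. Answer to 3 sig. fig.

243 μm

Use h = 6.62607015 × 10^-34 J·s, c = 2.99792458 × 10^8 m/s, 1 eV = 1.602176634 × 10^-19 J.
First convert: E = 5.10 meV = 8.1711 × 10^-22 J.
The photon relation is λ = hc/E, giving λ = 2.431 × 10^-4 m.
Converting to μm: λ = 243.1 μm ≈ 243 μm.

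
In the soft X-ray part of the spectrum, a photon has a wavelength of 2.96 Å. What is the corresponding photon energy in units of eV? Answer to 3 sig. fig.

4190 eV

Use h = 6.62607015 × 10^-34 J·s, c = 2.99792458 × 10^8 m/s, 1 eV = 1.602176634 × 10^-19 J.
In SI units: λ = 2.96 Å = 2.96 × 10^-10 m.
Since E = hc/λ for a photon, E = 6.711 × 10^-16 J.
Converting to eV: E = 4189 eV ≈ 4190 eV.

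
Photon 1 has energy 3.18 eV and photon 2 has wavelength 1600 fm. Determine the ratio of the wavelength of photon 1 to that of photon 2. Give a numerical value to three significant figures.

2.44e5

λ_1 = 3.899e-7 m (from energy = 3.18 eV, via λ = hc/E).
λ_2 = 1.600e-12 m (from wavelength = 1600 fm, via λ given directly).
Ratio = 3.899e-7 / 1.600e-12 = 2.44e5.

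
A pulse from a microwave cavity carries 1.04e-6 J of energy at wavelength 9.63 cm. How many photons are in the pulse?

Per-photon energy: E = 2.063e-24 J (from wavelength = 9.63 cm).
N = E_total / E_photon = 1.04e-6 J / 2.063e-24 J = 5.04e17.

5.04e17 photons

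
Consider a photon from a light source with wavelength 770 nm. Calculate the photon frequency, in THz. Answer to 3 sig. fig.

389 THz

Take c = 2.99792458 × 10^8 m/s.
Convert to SI: λ = 770 nm = 7.7 × 10^-7 m.
Since f = c/λ for a photon, f = 3.893 × 10^14 Hz.
Converting to THz: f = 389.3 THz ≈ 389 THz.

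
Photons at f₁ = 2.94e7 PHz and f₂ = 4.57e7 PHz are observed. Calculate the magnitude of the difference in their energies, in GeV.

0.0674 GeV

Using E = hf: E₁ = 1.948e-11 J, E₂ = 3.028e-11 J.
|ΔE| = |1.948e-11 − 3.028e-11| = 1.08e-11 J = 0.0674 GeV.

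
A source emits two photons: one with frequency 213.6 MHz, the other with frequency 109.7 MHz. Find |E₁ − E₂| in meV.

Using E = hf: E₁ = 1.4153 × 10^-25 J, E₂ = 7.2688 × 10^-26 J.
|ΔE| = |1.4153 × 10^-25 − 7.2688 × 10^-26| = 6.88 × 10^-26 J = 4.30 × 10^-4 meV.

4.30 × 10^-4 meV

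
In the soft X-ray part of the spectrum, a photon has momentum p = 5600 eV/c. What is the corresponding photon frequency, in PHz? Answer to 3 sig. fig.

1350 PHz

(h = 6.62607015e-34 J·s, c = 2.99792458e8 m/s, 1 eV = 1.602176634e-19 J.)
First convert: p = 5600 eV/c = 2.9928e-24 kg·m/s.
The photon relation is f = pc/h, giving f = 1.354e18 Hz.
Converting to PHz: f = 1354 PHz ≈ 1350 PHz.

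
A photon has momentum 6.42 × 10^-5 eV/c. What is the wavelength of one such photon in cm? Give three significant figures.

Convert to SI: p = 6.42 × 10^-5 eV/c = 3.4310 × 10^-32 kg·m/s.
For a photon λ = h/p, so λ = 0.01931 m.
Converting to cm: λ = 1.931 cm ≈ 1.93 cm.

1.93 cm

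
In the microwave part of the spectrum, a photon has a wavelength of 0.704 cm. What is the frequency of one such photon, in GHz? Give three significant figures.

Convert to SI: λ = 0.704 cm = 0.00704 m.
For a photon f = c/λ, so f = 4.258e10 Hz.
Converting to GHz: f = 42.58 GHz ≈ 42.6 GHz.

42.6 GHz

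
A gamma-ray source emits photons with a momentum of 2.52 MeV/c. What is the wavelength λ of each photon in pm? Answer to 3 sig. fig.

Take h = 6.62607015 × 10^-34 J·s, c = 2.99792458 × 10^8 m/s, 1 eV = 1.602176634 × 10^-19 J.
In SI units: p = 2.52 MeV/c = 1.3468 × 10^-21 kg·m/s.
Apply λ = h/p: λ = 4.920 × 10^-13 m.
Converting to pm: λ = 0.4920 pm ≈ 0.492 pm.

0.492 pm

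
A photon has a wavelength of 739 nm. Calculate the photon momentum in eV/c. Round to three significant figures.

Use h = 6.62607015·10^-34 J·s, c = 2.99792458·10^8 m/s, 1 eV = 1.602176634·10^-19 J.
First convert: λ = 739 nm = 7.39·10^-7 m.
Apply p = h/λ: p = 8.966·10^-28 kg·m/s.
Converting to eV/c: p = 1.678 eV/c ≈ 1.68 eV/c.

1.68 eV/c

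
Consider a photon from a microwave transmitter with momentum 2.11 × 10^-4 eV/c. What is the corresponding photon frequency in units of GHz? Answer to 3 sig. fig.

Convert to SI: p = 2.11 × 10^-4 eV/c = 1.1276 × 10^-31 kg·m/s.
For a photon f = pc/h, so f = 5.102 × 10^10 Hz.
Converting to GHz: f = 51.02 GHz ≈ 51.0 GHz.

51.0 GHz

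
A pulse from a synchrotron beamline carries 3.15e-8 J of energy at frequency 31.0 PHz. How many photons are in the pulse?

Per-photon energy: E = 2.054e-17 J (from frequency = 31.0 PHz).
N = E_total / E_photon = 3.15e-8 J / 2.054e-17 J = 1.53e9.

1.53e9 photons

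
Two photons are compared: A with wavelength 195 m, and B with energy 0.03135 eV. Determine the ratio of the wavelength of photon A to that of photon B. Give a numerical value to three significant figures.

λ_A = 195.0 m (from wavelength = 195 m, via λ given directly).
λ_B = 3.955 × 10^-5 m (from energy = 0.03135 eV, via λ = hc/E).
Ratio = 195.0 / 3.955 × 10^-5 = 4.93 × 10^6.

4.93 × 10^6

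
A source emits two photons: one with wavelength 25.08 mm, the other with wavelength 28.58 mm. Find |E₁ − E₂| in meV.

6.05 × 10^-3 meV

Using E = hc/λ: E₁ = 7.9204 × 10^-24 J, E₂ = 6.9505 × 10^-24 J.
|ΔE| = |7.9204 × 10^-24 − 6.9505 × 10^-24| = 9.70 × 10^-25 J = 6.05 × 10^-3 meV.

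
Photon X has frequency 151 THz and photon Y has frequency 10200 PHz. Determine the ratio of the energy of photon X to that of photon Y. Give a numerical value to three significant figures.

1.48e-5

E_X = 1.001e-19 J (from frequency = 151 THz, via E = hf).
E_Y = 6.759e-15 J (from frequency = 10200 PHz, via E = hf).
Ratio = 1.001e-19 / 6.759e-15 = 1.48e-5.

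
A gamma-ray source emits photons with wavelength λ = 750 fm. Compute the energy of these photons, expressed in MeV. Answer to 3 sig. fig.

1.65 MeV

(h = 6.62607015 × 10^-34 J·s, c = 2.99792458 × 10^8 m/s, 1 eV = 1.602176634 × 10^-19 J.)
First convert: λ = 750 fm = 7.50 × 10^-13 m.
Apply E = hc/λ: E = 2.649 × 10^-13 J.
Converting to MeV: E = 1.653 MeV ≈ 1.65 MeV.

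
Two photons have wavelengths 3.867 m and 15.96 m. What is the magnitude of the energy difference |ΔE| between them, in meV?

Using E = hc/λ: E₁ = 5.1369 × 10^-26 J, E₂ = 1.2446 × 10^-26 J.
|ΔE| = |5.1369 × 10^-26 − 1.2446 × 10^-26| = 3.89 × 10^-26 J = 2.43 × 10^-4 meV.

2.43 × 10^-4 meV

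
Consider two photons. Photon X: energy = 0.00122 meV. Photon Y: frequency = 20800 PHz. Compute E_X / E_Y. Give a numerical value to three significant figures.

E_X = 1.955 × 10^-25 J (from energy = 0.00122 meV, via E given directly).
E_Y = 1.378 × 10^-14 J (from frequency = 20800 PHz, via E = hf).
Ratio = 1.955 × 10^-25 / 1.378 × 10^-14 = 1.42 × 10^-11.

1.42 × 10^-11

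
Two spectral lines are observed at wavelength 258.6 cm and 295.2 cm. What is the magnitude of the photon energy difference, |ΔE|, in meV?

5.94·10^-5 meV

Using E = hc/λ: E₁ = 7.6815·10^-26 J, E₂ = 6.7292·10^-26 J.
|ΔE| = |7.6815·10^-26 − 6.7292·10^-26| = 9.52·10^-27 J = 5.94·10^-5 meV.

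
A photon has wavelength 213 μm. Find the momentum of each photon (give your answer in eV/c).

(h = 6.62607015e-34 J·s, c = 2.99792458e8 m/s, 1 eV = 1.602176634e-19 J.)
First convert: λ = 213 μm = 2.13e-4 m.
For a photon p = h/λ, so p = 3.111e-30 kg·m/s.
Converting to eV/c: p = 0.005821 eV/c ≈ 5.82e-3 eV/c.

5.82e-3 eV/c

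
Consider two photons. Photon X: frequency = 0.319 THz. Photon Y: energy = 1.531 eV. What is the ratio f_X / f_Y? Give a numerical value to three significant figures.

8.62·10^-4

f_X = 3.190·10^11 Hz (from frequency = 0.319 THz, via f given directly).
f_Y = 3.702·10^14 Hz (from energy = 1.531 eV, via f = E/h).
Ratio = 3.190·10^11 / 3.702·10^14 = 8.62·10^-4.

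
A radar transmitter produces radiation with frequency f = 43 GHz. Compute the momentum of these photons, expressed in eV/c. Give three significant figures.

1.78 × 10^-4 eV/c

In SI units: f = 43 GHz = 4.3 × 10^10 Hz.
Apply p = hf/c: p = 9.504 × 10^-32 kg·m/s.
Converting to eV/c: p = 1.778 × 10^-4 eV/c ≈ 1.78 × 10^-4 eV/c.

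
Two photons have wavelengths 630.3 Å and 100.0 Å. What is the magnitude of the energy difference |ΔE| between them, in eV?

104 eV

Using E = hc/λ: E₁ = 3.1516 × 10^-18 J, E₂ = 1.9864 × 10^-17 J.
|ΔE| = |3.1516 × 10^-18 − 1.9864 × 10^-17| = 1.67 × 10^-17 J = 104 eV.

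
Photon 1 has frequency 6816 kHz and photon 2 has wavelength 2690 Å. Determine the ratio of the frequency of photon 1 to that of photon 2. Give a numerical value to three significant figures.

6.12 × 10^-9

f_1 = 6.816 × 10^6 Hz (from frequency = 6816 kHz, via f given directly).
f_2 = 1.114 × 10^15 Hz (from wavelength = 2690 Å, via f = c/λ).
Ratio = 6.816 × 10^6 / 1.114 × 10^15 = 6.12 × 10^-9.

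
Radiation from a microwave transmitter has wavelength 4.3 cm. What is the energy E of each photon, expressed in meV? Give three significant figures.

Take h = 6.62607015e-34 J·s, c = 2.99792458e8 m/s, 1 eV = 1.602176634e-19 J.
First convert: λ = 4.3 cm = 0.043 m.
Since E = hc/λ for a photon, E = 4.620e-24 J.
Converting to meV: E = 0.02883 meV ≈ 0.0288 meV.

0.0288 meV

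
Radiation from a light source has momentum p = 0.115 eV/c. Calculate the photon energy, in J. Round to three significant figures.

1.84 × 10^-20 J

In SI units: p = 0.115 eV/c = 6.1459 × 10^-29 kg·m/s.
Apply E = pc: E = 1.843 × 10^-20 J.
So E ≈ 1.84 × 10^-20 J.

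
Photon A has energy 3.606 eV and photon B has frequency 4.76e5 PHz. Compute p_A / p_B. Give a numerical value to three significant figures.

1.83e-6

p_A = 1.927e-27 kg·m/s (from energy = 3.606 eV, via p = E/c).
p_B = 1.052e-21 kg·m/s (from frequency = 4.76e5 PHz, via p = hf/c).
Ratio = 1.927e-27 / 1.052e-21 = 1.83e-6.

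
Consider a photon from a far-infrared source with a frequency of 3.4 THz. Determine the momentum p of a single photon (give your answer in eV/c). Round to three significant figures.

(h = 6.62607015e-34 J·s, c = 2.99792458e8 m/s, 1 eV = 1.602176634e-19 J.)
Convert to SI: f = 3.4 THz = 3.4e12 Hz.
The photon relation is p = hf/c, giving p = 7.515e-30 kg·m/s.
Converting to eV/c: p = 0.01406 eV/c ≈ 0.0141 eV/c.

0.0141 eV/c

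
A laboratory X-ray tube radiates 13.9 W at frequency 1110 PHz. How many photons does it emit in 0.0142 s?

2.68 × 10^14 photons

Total energy: E_total = P·t = 13.9 × 0.0142 = 0.1974 J.
Per-photon energy: E = 7.355 × 10^-16 J.
N = E_total / E_photon = 2.68 × 10^14.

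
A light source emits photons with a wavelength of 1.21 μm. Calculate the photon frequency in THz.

248 THz

First convert: λ = 1.21 μm = 1.21e-6 m.
The photon relation is f = c/λ, giving f = 2.478e14 Hz.
Converting to THz: f = 247.8 THz ≈ 248 THz.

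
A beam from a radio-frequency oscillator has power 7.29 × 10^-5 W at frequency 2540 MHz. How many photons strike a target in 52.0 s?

2.25 × 10^21 photons

Total energy: E_total = P·t = 7.29 × 10^-5 × 52.0 = 0.003791 J.
Per-photon energy: E = 1.683 × 10^-24 J.
N = E_total / E_photon = 2.25 × 10^21.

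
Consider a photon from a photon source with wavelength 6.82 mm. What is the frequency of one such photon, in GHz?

44.0 GHz

Use c = 2.99792458e8 m/s.
First convert: λ = 6.82 mm = 0.00682 m.
For a photon f = c/λ, so f = 4.396e10 Hz.
Converting to GHz: f = 43.96 GHz ≈ 44.0 GHz.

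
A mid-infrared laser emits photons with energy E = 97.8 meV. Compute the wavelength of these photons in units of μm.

Take h = 6.62607015 × 10^-34 J·s, c = 2.99792458 × 10^8 m/s, 1 eV = 1.602176634 × 10^-19 J.
First convert: E = 97.8 meV = 1.5669 × 10^-20 J.
Apply λ = hc/E: λ = 1.268 × 10^-5 m.
Converting to μm: λ = 12.68 μm ≈ 12.7 μm.

12.7 μm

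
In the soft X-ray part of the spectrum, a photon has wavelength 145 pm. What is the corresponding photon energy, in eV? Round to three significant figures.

Use h = 6.62607015e-34 J·s, c = 2.99792458e8 m/s, 1 eV = 1.602176634e-19 J.
Convert to SI: λ = 145 pm = 1.45e-10 m.
Apply E = hc/λ: E = 1.370e-15 J.
Converting to eV: E = 8551 eV ≈ 8550 eV.

8550 eV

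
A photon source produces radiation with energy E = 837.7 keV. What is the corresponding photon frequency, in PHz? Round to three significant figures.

Take h = 6.62607015e-34 J·s, 1 eV = 1.602176634e-19 J.
First convert: E = 837.7 keV = 1.3421e-13 J.
Since f = E/h for a photon, f = 2.026e20 Hz.
Converting to PHz: f = 202600 PHz ≈ 2.03e5 PHz.

2.03e5 PHz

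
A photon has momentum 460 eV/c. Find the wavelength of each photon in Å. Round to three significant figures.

27.0 Å

Convert to SI: p = 460 eV/c = 2.4584e-25 kg·m/s.
Since λ = h/p for a photon, λ = 2.695e-9 m.
Converting to Å: λ = 26.95 Å ≈ 27.0 Å.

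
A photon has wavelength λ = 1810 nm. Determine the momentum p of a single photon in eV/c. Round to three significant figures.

Take h = 6.62607015 × 10^-34 J·s, c = 2.99792458 × 10^8 m/s, 1 eV = 1.602176634 × 10^-19 J.
Convert to SI: λ = 1810 nm = 1.81 × 10^-6 m.
Apply p = h/λ: p = 3.661 × 10^-28 kg·m/s.
Converting to eV/c: p = 0.6850 eV/c ≈ 0.685 eV/c.

0.685 eV/c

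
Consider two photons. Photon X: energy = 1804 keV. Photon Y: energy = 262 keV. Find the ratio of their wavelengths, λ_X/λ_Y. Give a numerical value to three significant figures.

λ_X = 6.873e-13 m (from energy = 1804 keV, via λ = hc/E).
λ_Y = 4.732e-12 m (from energy = 262 keV, via λ = hc/E).
Ratio = 6.873e-13 / 4.732e-12 = 0.145.

0.145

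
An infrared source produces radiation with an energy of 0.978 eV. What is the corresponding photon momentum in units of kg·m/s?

5.23 × 10^-28 kg·m/s

Take c = 2.99792458 × 10^8 m/s, 1 eV = 1.602176634 × 10^-19 J.
First convert: E = 0.978 eV = 1.5669 × 10^-19 J.
The photon relation is p = E/c, giving p = 5.227 × 10^-28 kg·m/s.
So p ≈ 5.23 × 10^-28 kg·m/s.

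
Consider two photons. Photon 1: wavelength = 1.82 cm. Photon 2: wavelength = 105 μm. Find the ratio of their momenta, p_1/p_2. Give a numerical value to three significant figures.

5.77e-3

p_1 = 3.641e-32 kg·m/s (from wavelength = 1.82 cm, via p = h/λ).
p_2 = 6.311e-30 kg·m/s (from wavelength = 105 μm, via p = h/λ).
Ratio = 3.641e-32 / 6.311e-30 = 5.77e-3.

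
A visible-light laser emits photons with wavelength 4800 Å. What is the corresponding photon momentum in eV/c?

2.58 eV/c

(h = 6.62607015·10^-34 J·s, c = 2.99792458·10^8 m/s, 1 eV = 1.602176634·10^-19 J.)
First convert: λ = 4800 Å = 4.80·10^-7 m.
Since p = h/λ for a photon, p = 1.380·10^-27 kg·m/s.
Converting to eV/c: p = 2.583 eV/c ≈ 2.58 eV/c.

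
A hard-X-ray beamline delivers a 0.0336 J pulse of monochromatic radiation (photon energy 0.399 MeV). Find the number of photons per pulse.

5.26 × 10^11 photons

Per-photon energy: E = 6.393 × 10^-14 J (from energy = 0.399 MeV).
N = E_total / E_photon = 0.0336 J / 6.393 × 10^-14 J = 5.26 × 10^11.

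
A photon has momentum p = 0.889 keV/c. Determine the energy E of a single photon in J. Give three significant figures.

Take c = 2.99792458e8 m/s, 1 eV = 1.602176634e-19 J.
In SI units: p = 0.889 keV/c = 4.7511e-25 kg·m/s.
Since E = pc for a photon, E = 1.424e-16 J.
So E ≈ 1.42e-16 J.

1.42e-16 J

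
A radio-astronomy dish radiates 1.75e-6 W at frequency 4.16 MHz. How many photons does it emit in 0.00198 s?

Total energy: E_total = P·t = 1.75e-6 × 0.00198 = 3.465e-9 J.
Per-photon energy: E = 2.756e-27 J.
N = E_total / E_photon = 1.26e18.

1.26e18 photons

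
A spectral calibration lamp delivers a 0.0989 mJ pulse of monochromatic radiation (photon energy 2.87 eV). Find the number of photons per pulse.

2.15 × 10^14 photons

Per-photon energy: E = 4.598 × 10^-19 J (from energy = 2.87 eV).
N = E_total / E_photon = 9.89 × 10^-5 J / 4.598 × 10^-19 J = 2.15 × 10^14.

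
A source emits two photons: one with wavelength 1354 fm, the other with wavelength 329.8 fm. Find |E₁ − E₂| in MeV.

2.84 MeV

Using E = hc/λ: E₁ = 1.4671·10^-13 J, E₂ = 6.0232·10^-13 J.
|ΔE| = |1.4671·10^-13 − 6.0232·10^-13| = 4.56·10^-13 J = 2.84 MeV.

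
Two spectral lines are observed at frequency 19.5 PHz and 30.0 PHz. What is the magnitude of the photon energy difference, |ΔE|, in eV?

Using E = hf: E₁ = 1.292 × 10^-17 J, E₂ = 1.988 × 10^-17 J.
|ΔE| = |1.292 × 10^-17 − 1.988 × 10^-17| = 6.96 × 10^-18 J = 43.4 eV.

43.4 eV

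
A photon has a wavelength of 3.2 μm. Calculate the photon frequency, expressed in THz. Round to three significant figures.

Convert to SI: λ = 3.2 μm = 3.2·10^-6 m.
Apply f = c/λ: f = 9.369·10^13 Hz.
Converting to THz: f = 93.69 THz ≈ 93.7 THz.

93.7 THz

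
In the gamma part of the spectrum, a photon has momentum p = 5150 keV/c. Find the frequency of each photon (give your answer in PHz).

(h = 6.62607015·10^-34 J·s, c = 2.99792458·10^8 m/s, 1 eV = 1.602176634·10^-19 J.)
First convert: p = 5150 keV/c = 2.7523·10^-21 kg·m/s.
Apply f = pc/h: f = 1.245·10^21 Hz.
Converting to PHz: f = 1.245·10^6 PHz ≈ 1.25·10^6 PHz.

1.25·10^6 PHz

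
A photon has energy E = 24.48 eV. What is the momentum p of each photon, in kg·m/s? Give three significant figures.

1.31e-26 kg·m/s

In SI units: E = 24.48 eV = 3.9221e-18 J.
Since p = E/c for a photon, p = 1.308e-26 kg·m/s.
So p ≈ 1.31e-26 kg·m/s.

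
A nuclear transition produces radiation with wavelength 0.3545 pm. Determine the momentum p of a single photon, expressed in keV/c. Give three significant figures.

Use h = 6.62607015e-34 J·s, c = 2.99792458e8 m/s, 1 eV = 1.602176634e-19 J.
Convert to SI: λ = 0.3545 pm = 3.545e-13 m.
The photon relation is p = h/λ, giving p = 1.869e-21 kg·m/s.
Converting to keV/c: p = 3497 keV/c ≈ 3500 keV/c.

3500 keV/c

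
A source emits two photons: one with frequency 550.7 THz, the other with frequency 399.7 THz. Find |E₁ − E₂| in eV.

0.624 eV

Using E = hf: E₁ = 3.6490·10^-19 J, E₂ = 2.6484·10^-19 J.
|ΔE| = |3.6490·10^-19 − 2.6484·10^-19| = 1.00·10^-19 J = 0.624 eV.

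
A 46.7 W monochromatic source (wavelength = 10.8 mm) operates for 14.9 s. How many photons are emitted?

3.78·10^25 photons

Total energy: E_total = P·t = 46.7 × 14.9 = 695.8 J.
Per-photon energy: E = 1.839·10^-23 J.
N = E_total / E_photon = 3.78·10^25.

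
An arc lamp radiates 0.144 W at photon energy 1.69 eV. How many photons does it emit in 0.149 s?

Total energy: E_total = P·t = 0.144 × 0.149 = 0.02146 J.
Per-photon energy: E = 2.708 × 10^-19 J.
N = E_total / E_photon = 7.92 × 10^16.

7.92 × 10^16 photons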